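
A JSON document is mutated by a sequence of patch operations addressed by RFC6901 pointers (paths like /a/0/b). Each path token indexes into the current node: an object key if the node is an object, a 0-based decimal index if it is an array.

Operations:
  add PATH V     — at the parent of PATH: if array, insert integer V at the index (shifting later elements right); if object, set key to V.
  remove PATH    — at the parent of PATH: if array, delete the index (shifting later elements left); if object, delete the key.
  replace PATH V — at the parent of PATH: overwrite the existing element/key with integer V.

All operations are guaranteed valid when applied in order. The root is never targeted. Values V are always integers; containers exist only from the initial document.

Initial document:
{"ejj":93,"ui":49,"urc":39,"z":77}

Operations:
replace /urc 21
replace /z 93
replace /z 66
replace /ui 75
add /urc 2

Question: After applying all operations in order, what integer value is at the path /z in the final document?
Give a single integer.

After op 1 (replace /urc 21): {"ejj":93,"ui":49,"urc":21,"z":77}
After op 2 (replace /z 93): {"ejj":93,"ui":49,"urc":21,"z":93}
After op 3 (replace /z 66): {"ejj":93,"ui":49,"urc":21,"z":66}
After op 4 (replace /ui 75): {"ejj":93,"ui":75,"urc":21,"z":66}
After op 5 (add /urc 2): {"ejj":93,"ui":75,"urc":2,"z":66}
Value at /z: 66

Answer: 66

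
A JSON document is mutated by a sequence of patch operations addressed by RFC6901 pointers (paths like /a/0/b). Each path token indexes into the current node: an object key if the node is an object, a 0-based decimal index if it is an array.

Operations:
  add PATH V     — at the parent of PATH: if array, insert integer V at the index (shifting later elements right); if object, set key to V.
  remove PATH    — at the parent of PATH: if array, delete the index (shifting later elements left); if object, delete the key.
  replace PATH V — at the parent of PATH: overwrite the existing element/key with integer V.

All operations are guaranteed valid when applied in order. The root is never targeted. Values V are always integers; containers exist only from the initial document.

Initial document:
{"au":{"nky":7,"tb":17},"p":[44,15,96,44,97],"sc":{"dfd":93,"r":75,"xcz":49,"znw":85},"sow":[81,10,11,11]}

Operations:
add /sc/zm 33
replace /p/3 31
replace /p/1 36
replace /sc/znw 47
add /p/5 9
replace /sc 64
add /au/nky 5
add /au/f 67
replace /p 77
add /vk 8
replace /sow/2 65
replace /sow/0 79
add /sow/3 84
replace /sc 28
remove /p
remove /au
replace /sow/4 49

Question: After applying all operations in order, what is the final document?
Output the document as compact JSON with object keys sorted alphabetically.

Answer: {"sc":28,"sow":[79,10,65,84,49],"vk":8}

Derivation:
After op 1 (add /sc/zm 33): {"au":{"nky":7,"tb":17},"p":[44,15,96,44,97],"sc":{"dfd":93,"r":75,"xcz":49,"zm":33,"znw":85},"sow":[81,10,11,11]}
After op 2 (replace /p/3 31): {"au":{"nky":7,"tb":17},"p":[44,15,96,31,97],"sc":{"dfd":93,"r":75,"xcz":49,"zm":33,"znw":85},"sow":[81,10,11,11]}
After op 3 (replace /p/1 36): {"au":{"nky":7,"tb":17},"p":[44,36,96,31,97],"sc":{"dfd":93,"r":75,"xcz":49,"zm":33,"znw":85},"sow":[81,10,11,11]}
After op 4 (replace /sc/znw 47): {"au":{"nky":7,"tb":17},"p":[44,36,96,31,97],"sc":{"dfd":93,"r":75,"xcz":49,"zm":33,"znw":47},"sow":[81,10,11,11]}
After op 5 (add /p/5 9): {"au":{"nky":7,"tb":17},"p":[44,36,96,31,97,9],"sc":{"dfd":93,"r":75,"xcz":49,"zm":33,"znw":47},"sow":[81,10,11,11]}
After op 6 (replace /sc 64): {"au":{"nky":7,"tb":17},"p":[44,36,96,31,97,9],"sc":64,"sow":[81,10,11,11]}
After op 7 (add /au/nky 5): {"au":{"nky":5,"tb":17},"p":[44,36,96,31,97,9],"sc":64,"sow":[81,10,11,11]}
After op 8 (add /au/f 67): {"au":{"f":67,"nky":5,"tb":17},"p":[44,36,96,31,97,9],"sc":64,"sow":[81,10,11,11]}
After op 9 (replace /p 77): {"au":{"f":67,"nky":5,"tb":17},"p":77,"sc":64,"sow":[81,10,11,11]}
After op 10 (add /vk 8): {"au":{"f":67,"nky":5,"tb":17},"p":77,"sc":64,"sow":[81,10,11,11],"vk":8}
After op 11 (replace /sow/2 65): {"au":{"f":67,"nky":5,"tb":17},"p":77,"sc":64,"sow":[81,10,65,11],"vk":8}
After op 12 (replace /sow/0 79): {"au":{"f":67,"nky":5,"tb":17},"p":77,"sc":64,"sow":[79,10,65,11],"vk":8}
After op 13 (add /sow/3 84): {"au":{"f":67,"nky":5,"tb":17},"p":77,"sc":64,"sow":[79,10,65,84,11],"vk":8}
After op 14 (replace /sc 28): {"au":{"f":67,"nky":5,"tb":17},"p":77,"sc":28,"sow":[79,10,65,84,11],"vk":8}
After op 15 (remove /p): {"au":{"f":67,"nky":5,"tb":17},"sc":28,"sow":[79,10,65,84,11],"vk":8}
After op 16 (remove /au): {"sc":28,"sow":[79,10,65,84,11],"vk":8}
After op 17 (replace /sow/4 49): {"sc":28,"sow":[79,10,65,84,49],"vk":8}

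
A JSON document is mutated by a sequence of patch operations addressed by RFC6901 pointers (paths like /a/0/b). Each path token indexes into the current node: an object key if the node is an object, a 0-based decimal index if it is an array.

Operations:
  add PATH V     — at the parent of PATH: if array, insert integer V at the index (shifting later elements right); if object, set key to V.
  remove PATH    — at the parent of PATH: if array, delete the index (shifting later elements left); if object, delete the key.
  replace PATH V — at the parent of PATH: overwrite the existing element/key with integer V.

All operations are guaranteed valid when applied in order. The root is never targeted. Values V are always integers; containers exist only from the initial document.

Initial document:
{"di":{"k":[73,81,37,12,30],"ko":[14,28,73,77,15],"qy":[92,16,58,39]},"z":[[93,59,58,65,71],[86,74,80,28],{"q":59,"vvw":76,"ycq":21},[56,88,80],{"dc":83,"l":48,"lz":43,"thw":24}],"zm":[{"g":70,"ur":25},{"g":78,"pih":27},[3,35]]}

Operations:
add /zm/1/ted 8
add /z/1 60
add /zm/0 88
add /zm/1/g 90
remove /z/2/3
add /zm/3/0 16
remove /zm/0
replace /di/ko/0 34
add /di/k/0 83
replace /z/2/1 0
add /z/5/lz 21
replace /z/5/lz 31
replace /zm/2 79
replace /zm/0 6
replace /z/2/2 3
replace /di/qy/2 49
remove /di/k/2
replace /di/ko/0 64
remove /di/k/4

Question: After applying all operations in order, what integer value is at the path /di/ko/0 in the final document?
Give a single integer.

After op 1 (add /zm/1/ted 8): {"di":{"k":[73,81,37,12,30],"ko":[14,28,73,77,15],"qy":[92,16,58,39]},"z":[[93,59,58,65,71],[86,74,80,28],{"q":59,"vvw":76,"ycq":21},[56,88,80],{"dc":83,"l":48,"lz":43,"thw":24}],"zm":[{"g":70,"ur":25},{"g":78,"pih":27,"ted":8},[3,35]]}
After op 2 (add /z/1 60): {"di":{"k":[73,81,37,12,30],"ko":[14,28,73,77,15],"qy":[92,16,58,39]},"z":[[93,59,58,65,71],60,[86,74,80,28],{"q":59,"vvw":76,"ycq":21},[56,88,80],{"dc":83,"l":48,"lz":43,"thw":24}],"zm":[{"g":70,"ur":25},{"g":78,"pih":27,"ted":8},[3,35]]}
After op 3 (add /zm/0 88): {"di":{"k":[73,81,37,12,30],"ko":[14,28,73,77,15],"qy":[92,16,58,39]},"z":[[93,59,58,65,71],60,[86,74,80,28],{"q":59,"vvw":76,"ycq":21},[56,88,80],{"dc":83,"l":48,"lz":43,"thw":24}],"zm":[88,{"g":70,"ur":25},{"g":78,"pih":27,"ted":8},[3,35]]}
After op 4 (add /zm/1/g 90): {"di":{"k":[73,81,37,12,30],"ko":[14,28,73,77,15],"qy":[92,16,58,39]},"z":[[93,59,58,65,71],60,[86,74,80,28],{"q":59,"vvw":76,"ycq":21},[56,88,80],{"dc":83,"l":48,"lz":43,"thw":24}],"zm":[88,{"g":90,"ur":25},{"g":78,"pih":27,"ted":8},[3,35]]}
After op 5 (remove /z/2/3): {"di":{"k":[73,81,37,12,30],"ko":[14,28,73,77,15],"qy":[92,16,58,39]},"z":[[93,59,58,65,71],60,[86,74,80],{"q":59,"vvw":76,"ycq":21},[56,88,80],{"dc":83,"l":48,"lz":43,"thw":24}],"zm":[88,{"g":90,"ur":25},{"g":78,"pih":27,"ted":8},[3,35]]}
After op 6 (add /zm/3/0 16): {"di":{"k":[73,81,37,12,30],"ko":[14,28,73,77,15],"qy":[92,16,58,39]},"z":[[93,59,58,65,71],60,[86,74,80],{"q":59,"vvw":76,"ycq":21},[56,88,80],{"dc":83,"l":48,"lz":43,"thw":24}],"zm":[88,{"g":90,"ur":25},{"g":78,"pih":27,"ted":8},[16,3,35]]}
After op 7 (remove /zm/0): {"di":{"k":[73,81,37,12,30],"ko":[14,28,73,77,15],"qy":[92,16,58,39]},"z":[[93,59,58,65,71],60,[86,74,80],{"q":59,"vvw":76,"ycq":21},[56,88,80],{"dc":83,"l":48,"lz":43,"thw":24}],"zm":[{"g":90,"ur":25},{"g":78,"pih":27,"ted":8},[16,3,35]]}
After op 8 (replace /di/ko/0 34): {"di":{"k":[73,81,37,12,30],"ko":[34,28,73,77,15],"qy":[92,16,58,39]},"z":[[93,59,58,65,71],60,[86,74,80],{"q":59,"vvw":76,"ycq":21},[56,88,80],{"dc":83,"l":48,"lz":43,"thw":24}],"zm":[{"g":90,"ur":25},{"g":78,"pih":27,"ted":8},[16,3,35]]}
After op 9 (add /di/k/0 83): {"di":{"k":[83,73,81,37,12,30],"ko":[34,28,73,77,15],"qy":[92,16,58,39]},"z":[[93,59,58,65,71],60,[86,74,80],{"q":59,"vvw":76,"ycq":21},[56,88,80],{"dc":83,"l":48,"lz":43,"thw":24}],"zm":[{"g":90,"ur":25},{"g":78,"pih":27,"ted":8},[16,3,35]]}
After op 10 (replace /z/2/1 0): {"di":{"k":[83,73,81,37,12,30],"ko":[34,28,73,77,15],"qy":[92,16,58,39]},"z":[[93,59,58,65,71],60,[86,0,80],{"q":59,"vvw":76,"ycq":21},[56,88,80],{"dc":83,"l":48,"lz":43,"thw":24}],"zm":[{"g":90,"ur":25},{"g":78,"pih":27,"ted":8},[16,3,35]]}
After op 11 (add /z/5/lz 21): {"di":{"k":[83,73,81,37,12,30],"ko":[34,28,73,77,15],"qy":[92,16,58,39]},"z":[[93,59,58,65,71],60,[86,0,80],{"q":59,"vvw":76,"ycq":21},[56,88,80],{"dc":83,"l":48,"lz":21,"thw":24}],"zm":[{"g":90,"ur":25},{"g":78,"pih":27,"ted":8},[16,3,35]]}
After op 12 (replace /z/5/lz 31): {"di":{"k":[83,73,81,37,12,30],"ko":[34,28,73,77,15],"qy":[92,16,58,39]},"z":[[93,59,58,65,71],60,[86,0,80],{"q":59,"vvw":76,"ycq":21},[56,88,80],{"dc":83,"l":48,"lz":31,"thw":24}],"zm":[{"g":90,"ur":25},{"g":78,"pih":27,"ted":8},[16,3,35]]}
After op 13 (replace /zm/2 79): {"di":{"k":[83,73,81,37,12,30],"ko":[34,28,73,77,15],"qy":[92,16,58,39]},"z":[[93,59,58,65,71],60,[86,0,80],{"q":59,"vvw":76,"ycq":21},[56,88,80],{"dc":83,"l":48,"lz":31,"thw":24}],"zm":[{"g":90,"ur":25},{"g":78,"pih":27,"ted":8},79]}
After op 14 (replace /zm/0 6): {"di":{"k":[83,73,81,37,12,30],"ko":[34,28,73,77,15],"qy":[92,16,58,39]},"z":[[93,59,58,65,71],60,[86,0,80],{"q":59,"vvw":76,"ycq":21},[56,88,80],{"dc":83,"l":48,"lz":31,"thw":24}],"zm":[6,{"g":78,"pih":27,"ted":8},79]}
After op 15 (replace /z/2/2 3): {"di":{"k":[83,73,81,37,12,30],"ko":[34,28,73,77,15],"qy":[92,16,58,39]},"z":[[93,59,58,65,71],60,[86,0,3],{"q":59,"vvw":76,"ycq":21},[56,88,80],{"dc":83,"l":48,"lz":31,"thw":24}],"zm":[6,{"g":78,"pih":27,"ted":8},79]}
After op 16 (replace /di/qy/2 49): {"di":{"k":[83,73,81,37,12,30],"ko":[34,28,73,77,15],"qy":[92,16,49,39]},"z":[[93,59,58,65,71],60,[86,0,3],{"q":59,"vvw":76,"ycq":21},[56,88,80],{"dc":83,"l":48,"lz":31,"thw":24}],"zm":[6,{"g":78,"pih":27,"ted":8},79]}
After op 17 (remove /di/k/2): {"di":{"k":[83,73,37,12,30],"ko":[34,28,73,77,15],"qy":[92,16,49,39]},"z":[[93,59,58,65,71],60,[86,0,3],{"q":59,"vvw":76,"ycq":21},[56,88,80],{"dc":83,"l":48,"lz":31,"thw":24}],"zm":[6,{"g":78,"pih":27,"ted":8},79]}
After op 18 (replace /di/ko/0 64): {"di":{"k":[83,73,37,12,30],"ko":[64,28,73,77,15],"qy":[92,16,49,39]},"z":[[93,59,58,65,71],60,[86,0,3],{"q":59,"vvw":76,"ycq":21},[56,88,80],{"dc":83,"l":48,"lz":31,"thw":24}],"zm":[6,{"g":78,"pih":27,"ted":8},79]}
After op 19 (remove /di/k/4): {"di":{"k":[83,73,37,12],"ko":[64,28,73,77,15],"qy":[92,16,49,39]},"z":[[93,59,58,65,71],60,[86,0,3],{"q":59,"vvw":76,"ycq":21},[56,88,80],{"dc":83,"l":48,"lz":31,"thw":24}],"zm":[6,{"g":78,"pih":27,"ted":8},79]}
Value at /di/ko/0: 64

Answer: 64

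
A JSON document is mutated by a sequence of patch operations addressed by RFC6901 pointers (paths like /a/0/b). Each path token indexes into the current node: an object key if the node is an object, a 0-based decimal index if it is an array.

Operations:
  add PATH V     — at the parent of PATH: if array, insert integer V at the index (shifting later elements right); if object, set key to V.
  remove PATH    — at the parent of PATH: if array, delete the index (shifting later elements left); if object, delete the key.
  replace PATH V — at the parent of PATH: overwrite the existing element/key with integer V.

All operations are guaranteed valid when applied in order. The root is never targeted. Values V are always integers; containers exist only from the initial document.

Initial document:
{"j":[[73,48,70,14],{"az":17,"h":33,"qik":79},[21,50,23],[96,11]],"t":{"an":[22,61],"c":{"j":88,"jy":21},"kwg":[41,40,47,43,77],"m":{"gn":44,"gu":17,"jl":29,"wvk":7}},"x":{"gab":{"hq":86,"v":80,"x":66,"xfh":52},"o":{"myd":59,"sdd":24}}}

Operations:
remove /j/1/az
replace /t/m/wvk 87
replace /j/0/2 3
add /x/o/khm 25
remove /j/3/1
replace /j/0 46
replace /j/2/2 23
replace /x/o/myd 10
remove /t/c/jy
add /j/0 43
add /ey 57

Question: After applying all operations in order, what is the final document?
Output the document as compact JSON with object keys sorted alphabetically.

Answer: {"ey":57,"j":[43,46,{"h":33,"qik":79},[21,50,23],[96]],"t":{"an":[22,61],"c":{"j":88},"kwg":[41,40,47,43,77],"m":{"gn":44,"gu":17,"jl":29,"wvk":87}},"x":{"gab":{"hq":86,"v":80,"x":66,"xfh":52},"o":{"khm":25,"myd":10,"sdd":24}}}

Derivation:
After op 1 (remove /j/1/az): {"j":[[73,48,70,14],{"h":33,"qik":79},[21,50,23],[96,11]],"t":{"an":[22,61],"c":{"j":88,"jy":21},"kwg":[41,40,47,43,77],"m":{"gn":44,"gu":17,"jl":29,"wvk":7}},"x":{"gab":{"hq":86,"v":80,"x":66,"xfh":52},"o":{"myd":59,"sdd":24}}}
After op 2 (replace /t/m/wvk 87): {"j":[[73,48,70,14],{"h":33,"qik":79},[21,50,23],[96,11]],"t":{"an":[22,61],"c":{"j":88,"jy":21},"kwg":[41,40,47,43,77],"m":{"gn":44,"gu":17,"jl":29,"wvk":87}},"x":{"gab":{"hq":86,"v":80,"x":66,"xfh":52},"o":{"myd":59,"sdd":24}}}
After op 3 (replace /j/0/2 3): {"j":[[73,48,3,14],{"h":33,"qik":79},[21,50,23],[96,11]],"t":{"an":[22,61],"c":{"j":88,"jy":21},"kwg":[41,40,47,43,77],"m":{"gn":44,"gu":17,"jl":29,"wvk":87}},"x":{"gab":{"hq":86,"v":80,"x":66,"xfh":52},"o":{"myd":59,"sdd":24}}}
After op 4 (add /x/o/khm 25): {"j":[[73,48,3,14],{"h":33,"qik":79},[21,50,23],[96,11]],"t":{"an":[22,61],"c":{"j":88,"jy":21},"kwg":[41,40,47,43,77],"m":{"gn":44,"gu":17,"jl":29,"wvk":87}},"x":{"gab":{"hq":86,"v":80,"x":66,"xfh":52},"o":{"khm":25,"myd":59,"sdd":24}}}
After op 5 (remove /j/3/1): {"j":[[73,48,3,14],{"h":33,"qik":79},[21,50,23],[96]],"t":{"an":[22,61],"c":{"j":88,"jy":21},"kwg":[41,40,47,43,77],"m":{"gn":44,"gu":17,"jl":29,"wvk":87}},"x":{"gab":{"hq":86,"v":80,"x":66,"xfh":52},"o":{"khm":25,"myd":59,"sdd":24}}}
After op 6 (replace /j/0 46): {"j":[46,{"h":33,"qik":79},[21,50,23],[96]],"t":{"an":[22,61],"c":{"j":88,"jy":21},"kwg":[41,40,47,43,77],"m":{"gn":44,"gu":17,"jl":29,"wvk":87}},"x":{"gab":{"hq":86,"v":80,"x":66,"xfh":52},"o":{"khm":25,"myd":59,"sdd":24}}}
After op 7 (replace /j/2/2 23): {"j":[46,{"h":33,"qik":79},[21,50,23],[96]],"t":{"an":[22,61],"c":{"j":88,"jy":21},"kwg":[41,40,47,43,77],"m":{"gn":44,"gu":17,"jl":29,"wvk":87}},"x":{"gab":{"hq":86,"v":80,"x":66,"xfh":52},"o":{"khm":25,"myd":59,"sdd":24}}}
After op 8 (replace /x/o/myd 10): {"j":[46,{"h":33,"qik":79},[21,50,23],[96]],"t":{"an":[22,61],"c":{"j":88,"jy":21},"kwg":[41,40,47,43,77],"m":{"gn":44,"gu":17,"jl":29,"wvk":87}},"x":{"gab":{"hq":86,"v":80,"x":66,"xfh":52},"o":{"khm":25,"myd":10,"sdd":24}}}
After op 9 (remove /t/c/jy): {"j":[46,{"h":33,"qik":79},[21,50,23],[96]],"t":{"an":[22,61],"c":{"j":88},"kwg":[41,40,47,43,77],"m":{"gn":44,"gu":17,"jl":29,"wvk":87}},"x":{"gab":{"hq":86,"v":80,"x":66,"xfh":52},"o":{"khm":25,"myd":10,"sdd":24}}}
After op 10 (add /j/0 43): {"j":[43,46,{"h":33,"qik":79},[21,50,23],[96]],"t":{"an":[22,61],"c":{"j":88},"kwg":[41,40,47,43,77],"m":{"gn":44,"gu":17,"jl":29,"wvk":87}},"x":{"gab":{"hq":86,"v":80,"x":66,"xfh":52},"o":{"khm":25,"myd":10,"sdd":24}}}
After op 11 (add /ey 57): {"ey":57,"j":[43,46,{"h":33,"qik":79},[21,50,23],[96]],"t":{"an":[22,61],"c":{"j":88},"kwg":[41,40,47,43,77],"m":{"gn":44,"gu":17,"jl":29,"wvk":87}},"x":{"gab":{"hq":86,"v":80,"x":66,"xfh":52},"o":{"khm":25,"myd":10,"sdd":24}}}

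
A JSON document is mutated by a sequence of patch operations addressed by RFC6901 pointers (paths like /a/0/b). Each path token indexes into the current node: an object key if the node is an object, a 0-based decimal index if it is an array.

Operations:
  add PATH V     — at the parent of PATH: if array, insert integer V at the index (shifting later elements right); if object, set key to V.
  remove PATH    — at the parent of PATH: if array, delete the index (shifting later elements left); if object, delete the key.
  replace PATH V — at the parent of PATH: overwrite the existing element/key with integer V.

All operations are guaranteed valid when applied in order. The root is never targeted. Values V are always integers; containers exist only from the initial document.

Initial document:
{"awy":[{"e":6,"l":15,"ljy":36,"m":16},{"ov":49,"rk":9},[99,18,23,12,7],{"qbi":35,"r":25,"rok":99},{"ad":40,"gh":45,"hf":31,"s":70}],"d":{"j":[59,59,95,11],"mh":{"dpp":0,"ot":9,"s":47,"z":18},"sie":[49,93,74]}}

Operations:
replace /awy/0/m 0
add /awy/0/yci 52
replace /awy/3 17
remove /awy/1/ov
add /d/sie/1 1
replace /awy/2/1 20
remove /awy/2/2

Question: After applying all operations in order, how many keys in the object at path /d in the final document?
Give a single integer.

Answer: 3

Derivation:
After op 1 (replace /awy/0/m 0): {"awy":[{"e":6,"l":15,"ljy":36,"m":0},{"ov":49,"rk":9},[99,18,23,12,7],{"qbi":35,"r":25,"rok":99},{"ad":40,"gh":45,"hf":31,"s":70}],"d":{"j":[59,59,95,11],"mh":{"dpp":0,"ot":9,"s":47,"z":18},"sie":[49,93,74]}}
After op 2 (add /awy/0/yci 52): {"awy":[{"e":6,"l":15,"ljy":36,"m":0,"yci":52},{"ov":49,"rk":9},[99,18,23,12,7],{"qbi":35,"r":25,"rok":99},{"ad":40,"gh":45,"hf":31,"s":70}],"d":{"j":[59,59,95,11],"mh":{"dpp":0,"ot":9,"s":47,"z":18},"sie":[49,93,74]}}
After op 3 (replace /awy/3 17): {"awy":[{"e":6,"l":15,"ljy":36,"m":0,"yci":52},{"ov":49,"rk":9},[99,18,23,12,7],17,{"ad":40,"gh":45,"hf":31,"s":70}],"d":{"j":[59,59,95,11],"mh":{"dpp":0,"ot":9,"s":47,"z":18},"sie":[49,93,74]}}
After op 4 (remove /awy/1/ov): {"awy":[{"e":6,"l":15,"ljy":36,"m":0,"yci":52},{"rk":9},[99,18,23,12,7],17,{"ad":40,"gh":45,"hf":31,"s":70}],"d":{"j":[59,59,95,11],"mh":{"dpp":0,"ot":9,"s":47,"z":18},"sie":[49,93,74]}}
After op 5 (add /d/sie/1 1): {"awy":[{"e":6,"l":15,"ljy":36,"m":0,"yci":52},{"rk":9},[99,18,23,12,7],17,{"ad":40,"gh":45,"hf":31,"s":70}],"d":{"j":[59,59,95,11],"mh":{"dpp":0,"ot":9,"s":47,"z":18},"sie":[49,1,93,74]}}
After op 6 (replace /awy/2/1 20): {"awy":[{"e":6,"l":15,"ljy":36,"m":0,"yci":52},{"rk":9},[99,20,23,12,7],17,{"ad":40,"gh":45,"hf":31,"s":70}],"d":{"j":[59,59,95,11],"mh":{"dpp":0,"ot":9,"s":47,"z":18},"sie":[49,1,93,74]}}
After op 7 (remove /awy/2/2): {"awy":[{"e":6,"l":15,"ljy":36,"m":0,"yci":52},{"rk":9},[99,20,12,7],17,{"ad":40,"gh":45,"hf":31,"s":70}],"d":{"j":[59,59,95,11],"mh":{"dpp":0,"ot":9,"s":47,"z":18},"sie":[49,1,93,74]}}
Size at path /d: 3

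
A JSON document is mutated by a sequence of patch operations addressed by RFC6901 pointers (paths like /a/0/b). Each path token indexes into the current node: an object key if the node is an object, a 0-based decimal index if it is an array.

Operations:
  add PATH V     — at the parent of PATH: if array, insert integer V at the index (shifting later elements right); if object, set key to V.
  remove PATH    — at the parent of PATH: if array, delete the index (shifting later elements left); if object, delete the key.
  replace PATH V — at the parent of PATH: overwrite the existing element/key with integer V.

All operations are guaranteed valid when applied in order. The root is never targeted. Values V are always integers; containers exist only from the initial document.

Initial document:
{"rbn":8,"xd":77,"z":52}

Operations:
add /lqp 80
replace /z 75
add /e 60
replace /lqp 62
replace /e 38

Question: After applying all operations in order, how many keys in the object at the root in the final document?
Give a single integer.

After op 1 (add /lqp 80): {"lqp":80,"rbn":8,"xd":77,"z":52}
After op 2 (replace /z 75): {"lqp":80,"rbn":8,"xd":77,"z":75}
After op 3 (add /e 60): {"e":60,"lqp":80,"rbn":8,"xd":77,"z":75}
After op 4 (replace /lqp 62): {"e":60,"lqp":62,"rbn":8,"xd":77,"z":75}
After op 5 (replace /e 38): {"e":38,"lqp":62,"rbn":8,"xd":77,"z":75}
Size at the root: 5

Answer: 5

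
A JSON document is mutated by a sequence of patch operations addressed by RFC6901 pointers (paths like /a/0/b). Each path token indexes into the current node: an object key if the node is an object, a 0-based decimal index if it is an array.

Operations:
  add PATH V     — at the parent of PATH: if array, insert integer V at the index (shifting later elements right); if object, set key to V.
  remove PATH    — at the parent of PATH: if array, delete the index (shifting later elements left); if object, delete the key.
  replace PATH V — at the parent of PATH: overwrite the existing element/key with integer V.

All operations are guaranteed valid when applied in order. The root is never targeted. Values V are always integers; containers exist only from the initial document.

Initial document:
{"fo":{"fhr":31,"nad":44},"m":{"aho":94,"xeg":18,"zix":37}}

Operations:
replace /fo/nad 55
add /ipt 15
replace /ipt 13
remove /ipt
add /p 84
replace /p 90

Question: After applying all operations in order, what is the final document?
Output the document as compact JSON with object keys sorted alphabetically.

After op 1 (replace /fo/nad 55): {"fo":{"fhr":31,"nad":55},"m":{"aho":94,"xeg":18,"zix":37}}
After op 2 (add /ipt 15): {"fo":{"fhr":31,"nad":55},"ipt":15,"m":{"aho":94,"xeg":18,"zix":37}}
After op 3 (replace /ipt 13): {"fo":{"fhr":31,"nad":55},"ipt":13,"m":{"aho":94,"xeg":18,"zix":37}}
After op 4 (remove /ipt): {"fo":{"fhr":31,"nad":55},"m":{"aho":94,"xeg":18,"zix":37}}
After op 5 (add /p 84): {"fo":{"fhr":31,"nad":55},"m":{"aho":94,"xeg":18,"zix":37},"p":84}
After op 6 (replace /p 90): {"fo":{"fhr":31,"nad":55},"m":{"aho":94,"xeg":18,"zix":37},"p":90}

Answer: {"fo":{"fhr":31,"nad":55},"m":{"aho":94,"xeg":18,"zix":37},"p":90}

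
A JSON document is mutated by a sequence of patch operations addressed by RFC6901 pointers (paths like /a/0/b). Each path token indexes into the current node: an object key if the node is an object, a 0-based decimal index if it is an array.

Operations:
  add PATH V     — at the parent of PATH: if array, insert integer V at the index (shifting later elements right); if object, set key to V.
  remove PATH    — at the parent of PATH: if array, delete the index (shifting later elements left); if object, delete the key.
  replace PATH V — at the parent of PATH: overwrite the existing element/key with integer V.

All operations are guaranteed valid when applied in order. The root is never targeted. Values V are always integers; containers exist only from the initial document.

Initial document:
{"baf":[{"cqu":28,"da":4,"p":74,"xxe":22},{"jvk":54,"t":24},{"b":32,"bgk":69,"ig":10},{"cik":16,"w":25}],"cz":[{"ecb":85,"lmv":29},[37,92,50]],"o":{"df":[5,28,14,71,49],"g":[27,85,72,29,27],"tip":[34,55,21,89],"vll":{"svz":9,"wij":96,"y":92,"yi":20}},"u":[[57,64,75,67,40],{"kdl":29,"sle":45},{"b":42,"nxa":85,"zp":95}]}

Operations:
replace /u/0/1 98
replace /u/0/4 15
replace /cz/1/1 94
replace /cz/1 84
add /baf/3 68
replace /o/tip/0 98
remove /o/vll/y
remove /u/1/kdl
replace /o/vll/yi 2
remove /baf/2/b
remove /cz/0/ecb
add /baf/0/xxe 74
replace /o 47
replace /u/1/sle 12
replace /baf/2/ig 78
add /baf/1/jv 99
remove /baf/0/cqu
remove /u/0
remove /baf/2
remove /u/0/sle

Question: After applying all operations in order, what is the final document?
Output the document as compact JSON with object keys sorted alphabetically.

After op 1 (replace /u/0/1 98): {"baf":[{"cqu":28,"da":4,"p":74,"xxe":22},{"jvk":54,"t":24},{"b":32,"bgk":69,"ig":10},{"cik":16,"w":25}],"cz":[{"ecb":85,"lmv":29},[37,92,50]],"o":{"df":[5,28,14,71,49],"g":[27,85,72,29,27],"tip":[34,55,21,89],"vll":{"svz":9,"wij":96,"y":92,"yi":20}},"u":[[57,98,75,67,40],{"kdl":29,"sle":45},{"b":42,"nxa":85,"zp":95}]}
After op 2 (replace /u/0/4 15): {"baf":[{"cqu":28,"da":4,"p":74,"xxe":22},{"jvk":54,"t":24},{"b":32,"bgk":69,"ig":10},{"cik":16,"w":25}],"cz":[{"ecb":85,"lmv":29},[37,92,50]],"o":{"df":[5,28,14,71,49],"g":[27,85,72,29,27],"tip":[34,55,21,89],"vll":{"svz":9,"wij":96,"y":92,"yi":20}},"u":[[57,98,75,67,15],{"kdl":29,"sle":45},{"b":42,"nxa":85,"zp":95}]}
After op 3 (replace /cz/1/1 94): {"baf":[{"cqu":28,"da":4,"p":74,"xxe":22},{"jvk":54,"t":24},{"b":32,"bgk":69,"ig":10},{"cik":16,"w":25}],"cz":[{"ecb":85,"lmv":29},[37,94,50]],"o":{"df":[5,28,14,71,49],"g":[27,85,72,29,27],"tip":[34,55,21,89],"vll":{"svz":9,"wij":96,"y":92,"yi":20}},"u":[[57,98,75,67,15],{"kdl":29,"sle":45},{"b":42,"nxa":85,"zp":95}]}
After op 4 (replace /cz/1 84): {"baf":[{"cqu":28,"da":4,"p":74,"xxe":22},{"jvk":54,"t":24},{"b":32,"bgk":69,"ig":10},{"cik":16,"w":25}],"cz":[{"ecb":85,"lmv":29},84],"o":{"df":[5,28,14,71,49],"g":[27,85,72,29,27],"tip":[34,55,21,89],"vll":{"svz":9,"wij":96,"y":92,"yi":20}},"u":[[57,98,75,67,15],{"kdl":29,"sle":45},{"b":42,"nxa":85,"zp":95}]}
After op 5 (add /baf/3 68): {"baf":[{"cqu":28,"da":4,"p":74,"xxe":22},{"jvk":54,"t":24},{"b":32,"bgk":69,"ig":10},68,{"cik":16,"w":25}],"cz":[{"ecb":85,"lmv":29},84],"o":{"df":[5,28,14,71,49],"g":[27,85,72,29,27],"tip":[34,55,21,89],"vll":{"svz":9,"wij":96,"y":92,"yi":20}},"u":[[57,98,75,67,15],{"kdl":29,"sle":45},{"b":42,"nxa":85,"zp":95}]}
After op 6 (replace /o/tip/0 98): {"baf":[{"cqu":28,"da":4,"p":74,"xxe":22},{"jvk":54,"t":24},{"b":32,"bgk":69,"ig":10},68,{"cik":16,"w":25}],"cz":[{"ecb":85,"lmv":29},84],"o":{"df":[5,28,14,71,49],"g":[27,85,72,29,27],"tip":[98,55,21,89],"vll":{"svz":9,"wij":96,"y":92,"yi":20}},"u":[[57,98,75,67,15],{"kdl":29,"sle":45},{"b":42,"nxa":85,"zp":95}]}
After op 7 (remove /o/vll/y): {"baf":[{"cqu":28,"da":4,"p":74,"xxe":22},{"jvk":54,"t":24},{"b":32,"bgk":69,"ig":10},68,{"cik":16,"w":25}],"cz":[{"ecb":85,"lmv":29},84],"o":{"df":[5,28,14,71,49],"g":[27,85,72,29,27],"tip":[98,55,21,89],"vll":{"svz":9,"wij":96,"yi":20}},"u":[[57,98,75,67,15],{"kdl":29,"sle":45},{"b":42,"nxa":85,"zp":95}]}
After op 8 (remove /u/1/kdl): {"baf":[{"cqu":28,"da":4,"p":74,"xxe":22},{"jvk":54,"t":24},{"b":32,"bgk":69,"ig":10},68,{"cik":16,"w":25}],"cz":[{"ecb":85,"lmv":29},84],"o":{"df":[5,28,14,71,49],"g":[27,85,72,29,27],"tip":[98,55,21,89],"vll":{"svz":9,"wij":96,"yi":20}},"u":[[57,98,75,67,15],{"sle":45},{"b":42,"nxa":85,"zp":95}]}
After op 9 (replace /o/vll/yi 2): {"baf":[{"cqu":28,"da":4,"p":74,"xxe":22},{"jvk":54,"t":24},{"b":32,"bgk":69,"ig":10},68,{"cik":16,"w":25}],"cz":[{"ecb":85,"lmv":29},84],"o":{"df":[5,28,14,71,49],"g":[27,85,72,29,27],"tip":[98,55,21,89],"vll":{"svz":9,"wij":96,"yi":2}},"u":[[57,98,75,67,15],{"sle":45},{"b":42,"nxa":85,"zp":95}]}
After op 10 (remove /baf/2/b): {"baf":[{"cqu":28,"da":4,"p":74,"xxe":22},{"jvk":54,"t":24},{"bgk":69,"ig":10},68,{"cik":16,"w":25}],"cz":[{"ecb":85,"lmv":29},84],"o":{"df":[5,28,14,71,49],"g":[27,85,72,29,27],"tip":[98,55,21,89],"vll":{"svz":9,"wij":96,"yi":2}},"u":[[57,98,75,67,15],{"sle":45},{"b":42,"nxa":85,"zp":95}]}
After op 11 (remove /cz/0/ecb): {"baf":[{"cqu":28,"da":4,"p":74,"xxe":22},{"jvk":54,"t":24},{"bgk":69,"ig":10},68,{"cik":16,"w":25}],"cz":[{"lmv":29},84],"o":{"df":[5,28,14,71,49],"g":[27,85,72,29,27],"tip":[98,55,21,89],"vll":{"svz":9,"wij":96,"yi":2}},"u":[[57,98,75,67,15],{"sle":45},{"b":42,"nxa":85,"zp":95}]}
After op 12 (add /baf/0/xxe 74): {"baf":[{"cqu":28,"da":4,"p":74,"xxe":74},{"jvk":54,"t":24},{"bgk":69,"ig":10},68,{"cik":16,"w":25}],"cz":[{"lmv":29},84],"o":{"df":[5,28,14,71,49],"g":[27,85,72,29,27],"tip":[98,55,21,89],"vll":{"svz":9,"wij":96,"yi":2}},"u":[[57,98,75,67,15],{"sle":45},{"b":42,"nxa":85,"zp":95}]}
After op 13 (replace /o 47): {"baf":[{"cqu":28,"da":4,"p":74,"xxe":74},{"jvk":54,"t":24},{"bgk":69,"ig":10},68,{"cik":16,"w":25}],"cz":[{"lmv":29},84],"o":47,"u":[[57,98,75,67,15],{"sle":45},{"b":42,"nxa":85,"zp":95}]}
After op 14 (replace /u/1/sle 12): {"baf":[{"cqu":28,"da":4,"p":74,"xxe":74},{"jvk":54,"t":24},{"bgk":69,"ig":10},68,{"cik":16,"w":25}],"cz":[{"lmv":29},84],"o":47,"u":[[57,98,75,67,15],{"sle":12},{"b":42,"nxa":85,"zp":95}]}
After op 15 (replace /baf/2/ig 78): {"baf":[{"cqu":28,"da":4,"p":74,"xxe":74},{"jvk":54,"t":24},{"bgk":69,"ig":78},68,{"cik":16,"w":25}],"cz":[{"lmv":29},84],"o":47,"u":[[57,98,75,67,15],{"sle":12},{"b":42,"nxa":85,"zp":95}]}
After op 16 (add /baf/1/jv 99): {"baf":[{"cqu":28,"da":4,"p":74,"xxe":74},{"jv":99,"jvk":54,"t":24},{"bgk":69,"ig":78},68,{"cik":16,"w":25}],"cz":[{"lmv":29},84],"o":47,"u":[[57,98,75,67,15],{"sle":12},{"b":42,"nxa":85,"zp":95}]}
After op 17 (remove /baf/0/cqu): {"baf":[{"da":4,"p":74,"xxe":74},{"jv":99,"jvk":54,"t":24},{"bgk":69,"ig":78},68,{"cik":16,"w":25}],"cz":[{"lmv":29},84],"o":47,"u":[[57,98,75,67,15],{"sle":12},{"b":42,"nxa":85,"zp":95}]}
After op 18 (remove /u/0): {"baf":[{"da":4,"p":74,"xxe":74},{"jv":99,"jvk":54,"t":24},{"bgk":69,"ig":78},68,{"cik":16,"w":25}],"cz":[{"lmv":29},84],"o":47,"u":[{"sle":12},{"b":42,"nxa":85,"zp":95}]}
After op 19 (remove /baf/2): {"baf":[{"da":4,"p":74,"xxe":74},{"jv":99,"jvk":54,"t":24},68,{"cik":16,"w":25}],"cz":[{"lmv":29},84],"o":47,"u":[{"sle":12},{"b":42,"nxa":85,"zp":95}]}
After op 20 (remove /u/0/sle): {"baf":[{"da":4,"p":74,"xxe":74},{"jv":99,"jvk":54,"t":24},68,{"cik":16,"w":25}],"cz":[{"lmv":29},84],"o":47,"u":[{},{"b":42,"nxa":85,"zp":95}]}

Answer: {"baf":[{"da":4,"p":74,"xxe":74},{"jv":99,"jvk":54,"t":24},68,{"cik":16,"w":25}],"cz":[{"lmv":29},84],"o":47,"u":[{},{"b":42,"nxa":85,"zp":95}]}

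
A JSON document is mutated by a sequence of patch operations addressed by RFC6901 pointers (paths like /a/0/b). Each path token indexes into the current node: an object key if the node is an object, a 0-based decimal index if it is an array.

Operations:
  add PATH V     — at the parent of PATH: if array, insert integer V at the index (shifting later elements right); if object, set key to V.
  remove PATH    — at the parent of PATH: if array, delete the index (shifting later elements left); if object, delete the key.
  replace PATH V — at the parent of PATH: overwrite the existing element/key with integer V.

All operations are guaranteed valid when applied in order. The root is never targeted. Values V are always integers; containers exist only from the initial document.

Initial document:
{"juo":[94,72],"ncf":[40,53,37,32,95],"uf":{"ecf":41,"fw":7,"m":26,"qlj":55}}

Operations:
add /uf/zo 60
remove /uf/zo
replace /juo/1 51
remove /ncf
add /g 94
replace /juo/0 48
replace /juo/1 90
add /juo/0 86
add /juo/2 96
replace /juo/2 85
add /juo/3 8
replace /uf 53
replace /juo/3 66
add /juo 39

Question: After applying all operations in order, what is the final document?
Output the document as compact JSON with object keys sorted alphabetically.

Answer: {"g":94,"juo":39,"uf":53}

Derivation:
After op 1 (add /uf/zo 60): {"juo":[94,72],"ncf":[40,53,37,32,95],"uf":{"ecf":41,"fw":7,"m":26,"qlj":55,"zo":60}}
After op 2 (remove /uf/zo): {"juo":[94,72],"ncf":[40,53,37,32,95],"uf":{"ecf":41,"fw":7,"m":26,"qlj":55}}
After op 3 (replace /juo/1 51): {"juo":[94,51],"ncf":[40,53,37,32,95],"uf":{"ecf":41,"fw":7,"m":26,"qlj":55}}
After op 4 (remove /ncf): {"juo":[94,51],"uf":{"ecf":41,"fw":7,"m":26,"qlj":55}}
After op 5 (add /g 94): {"g":94,"juo":[94,51],"uf":{"ecf":41,"fw":7,"m":26,"qlj":55}}
After op 6 (replace /juo/0 48): {"g":94,"juo":[48,51],"uf":{"ecf":41,"fw":7,"m":26,"qlj":55}}
After op 7 (replace /juo/1 90): {"g":94,"juo":[48,90],"uf":{"ecf":41,"fw":7,"m":26,"qlj":55}}
After op 8 (add /juo/0 86): {"g":94,"juo":[86,48,90],"uf":{"ecf":41,"fw":7,"m":26,"qlj":55}}
After op 9 (add /juo/2 96): {"g":94,"juo":[86,48,96,90],"uf":{"ecf":41,"fw":7,"m":26,"qlj":55}}
After op 10 (replace /juo/2 85): {"g":94,"juo":[86,48,85,90],"uf":{"ecf":41,"fw":7,"m":26,"qlj":55}}
After op 11 (add /juo/3 8): {"g":94,"juo":[86,48,85,8,90],"uf":{"ecf":41,"fw":7,"m":26,"qlj":55}}
After op 12 (replace /uf 53): {"g":94,"juo":[86,48,85,8,90],"uf":53}
After op 13 (replace /juo/3 66): {"g":94,"juo":[86,48,85,66,90],"uf":53}
After op 14 (add /juo 39): {"g":94,"juo":39,"uf":53}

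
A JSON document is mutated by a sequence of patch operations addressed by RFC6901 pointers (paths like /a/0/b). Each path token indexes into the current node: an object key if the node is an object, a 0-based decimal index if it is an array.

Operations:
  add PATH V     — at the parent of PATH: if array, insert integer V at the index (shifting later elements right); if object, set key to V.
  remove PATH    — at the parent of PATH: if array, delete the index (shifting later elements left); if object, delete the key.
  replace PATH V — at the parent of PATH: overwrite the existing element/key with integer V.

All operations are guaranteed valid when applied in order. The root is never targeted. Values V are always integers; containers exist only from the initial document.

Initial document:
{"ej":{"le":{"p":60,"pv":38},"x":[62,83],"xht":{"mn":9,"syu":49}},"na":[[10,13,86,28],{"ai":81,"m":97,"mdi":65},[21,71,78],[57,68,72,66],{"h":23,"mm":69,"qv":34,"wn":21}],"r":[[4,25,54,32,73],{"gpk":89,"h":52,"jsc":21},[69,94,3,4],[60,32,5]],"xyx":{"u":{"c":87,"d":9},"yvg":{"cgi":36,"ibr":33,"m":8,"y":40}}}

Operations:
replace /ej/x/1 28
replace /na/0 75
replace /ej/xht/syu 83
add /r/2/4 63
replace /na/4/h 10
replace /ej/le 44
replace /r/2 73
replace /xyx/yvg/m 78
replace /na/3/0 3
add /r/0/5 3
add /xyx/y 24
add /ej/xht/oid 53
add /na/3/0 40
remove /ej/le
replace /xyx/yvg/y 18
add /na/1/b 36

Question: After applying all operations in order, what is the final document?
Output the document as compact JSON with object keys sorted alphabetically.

After op 1 (replace /ej/x/1 28): {"ej":{"le":{"p":60,"pv":38},"x":[62,28],"xht":{"mn":9,"syu":49}},"na":[[10,13,86,28],{"ai":81,"m":97,"mdi":65},[21,71,78],[57,68,72,66],{"h":23,"mm":69,"qv":34,"wn":21}],"r":[[4,25,54,32,73],{"gpk":89,"h":52,"jsc":21},[69,94,3,4],[60,32,5]],"xyx":{"u":{"c":87,"d":9},"yvg":{"cgi":36,"ibr":33,"m":8,"y":40}}}
After op 2 (replace /na/0 75): {"ej":{"le":{"p":60,"pv":38},"x":[62,28],"xht":{"mn":9,"syu":49}},"na":[75,{"ai":81,"m":97,"mdi":65},[21,71,78],[57,68,72,66],{"h":23,"mm":69,"qv":34,"wn":21}],"r":[[4,25,54,32,73],{"gpk":89,"h":52,"jsc":21},[69,94,3,4],[60,32,5]],"xyx":{"u":{"c":87,"d":9},"yvg":{"cgi":36,"ibr":33,"m":8,"y":40}}}
After op 3 (replace /ej/xht/syu 83): {"ej":{"le":{"p":60,"pv":38},"x":[62,28],"xht":{"mn":9,"syu":83}},"na":[75,{"ai":81,"m":97,"mdi":65},[21,71,78],[57,68,72,66],{"h":23,"mm":69,"qv":34,"wn":21}],"r":[[4,25,54,32,73],{"gpk":89,"h":52,"jsc":21},[69,94,3,4],[60,32,5]],"xyx":{"u":{"c":87,"d":9},"yvg":{"cgi":36,"ibr":33,"m":8,"y":40}}}
After op 4 (add /r/2/4 63): {"ej":{"le":{"p":60,"pv":38},"x":[62,28],"xht":{"mn":9,"syu":83}},"na":[75,{"ai":81,"m":97,"mdi":65},[21,71,78],[57,68,72,66],{"h":23,"mm":69,"qv":34,"wn":21}],"r":[[4,25,54,32,73],{"gpk":89,"h":52,"jsc":21},[69,94,3,4,63],[60,32,5]],"xyx":{"u":{"c":87,"d":9},"yvg":{"cgi":36,"ibr":33,"m":8,"y":40}}}
After op 5 (replace /na/4/h 10): {"ej":{"le":{"p":60,"pv":38},"x":[62,28],"xht":{"mn":9,"syu":83}},"na":[75,{"ai":81,"m":97,"mdi":65},[21,71,78],[57,68,72,66],{"h":10,"mm":69,"qv":34,"wn":21}],"r":[[4,25,54,32,73],{"gpk":89,"h":52,"jsc":21},[69,94,3,4,63],[60,32,5]],"xyx":{"u":{"c":87,"d":9},"yvg":{"cgi":36,"ibr":33,"m":8,"y":40}}}
After op 6 (replace /ej/le 44): {"ej":{"le":44,"x":[62,28],"xht":{"mn":9,"syu":83}},"na":[75,{"ai":81,"m":97,"mdi":65},[21,71,78],[57,68,72,66],{"h":10,"mm":69,"qv":34,"wn":21}],"r":[[4,25,54,32,73],{"gpk":89,"h":52,"jsc":21},[69,94,3,4,63],[60,32,5]],"xyx":{"u":{"c":87,"d":9},"yvg":{"cgi":36,"ibr":33,"m":8,"y":40}}}
After op 7 (replace /r/2 73): {"ej":{"le":44,"x":[62,28],"xht":{"mn":9,"syu":83}},"na":[75,{"ai":81,"m":97,"mdi":65},[21,71,78],[57,68,72,66],{"h":10,"mm":69,"qv":34,"wn":21}],"r":[[4,25,54,32,73],{"gpk":89,"h":52,"jsc":21},73,[60,32,5]],"xyx":{"u":{"c":87,"d":9},"yvg":{"cgi":36,"ibr":33,"m":8,"y":40}}}
After op 8 (replace /xyx/yvg/m 78): {"ej":{"le":44,"x":[62,28],"xht":{"mn":9,"syu":83}},"na":[75,{"ai":81,"m":97,"mdi":65},[21,71,78],[57,68,72,66],{"h":10,"mm":69,"qv":34,"wn":21}],"r":[[4,25,54,32,73],{"gpk":89,"h":52,"jsc":21},73,[60,32,5]],"xyx":{"u":{"c":87,"d":9},"yvg":{"cgi":36,"ibr":33,"m":78,"y":40}}}
After op 9 (replace /na/3/0 3): {"ej":{"le":44,"x":[62,28],"xht":{"mn":9,"syu":83}},"na":[75,{"ai":81,"m":97,"mdi":65},[21,71,78],[3,68,72,66],{"h":10,"mm":69,"qv":34,"wn":21}],"r":[[4,25,54,32,73],{"gpk":89,"h":52,"jsc":21},73,[60,32,5]],"xyx":{"u":{"c":87,"d":9},"yvg":{"cgi":36,"ibr":33,"m":78,"y":40}}}
After op 10 (add /r/0/5 3): {"ej":{"le":44,"x":[62,28],"xht":{"mn":9,"syu":83}},"na":[75,{"ai":81,"m":97,"mdi":65},[21,71,78],[3,68,72,66],{"h":10,"mm":69,"qv":34,"wn":21}],"r":[[4,25,54,32,73,3],{"gpk":89,"h":52,"jsc":21},73,[60,32,5]],"xyx":{"u":{"c":87,"d":9},"yvg":{"cgi":36,"ibr":33,"m":78,"y":40}}}
After op 11 (add /xyx/y 24): {"ej":{"le":44,"x":[62,28],"xht":{"mn":9,"syu":83}},"na":[75,{"ai":81,"m":97,"mdi":65},[21,71,78],[3,68,72,66],{"h":10,"mm":69,"qv":34,"wn":21}],"r":[[4,25,54,32,73,3],{"gpk":89,"h":52,"jsc":21},73,[60,32,5]],"xyx":{"u":{"c":87,"d":9},"y":24,"yvg":{"cgi":36,"ibr":33,"m":78,"y":40}}}
After op 12 (add /ej/xht/oid 53): {"ej":{"le":44,"x":[62,28],"xht":{"mn":9,"oid":53,"syu":83}},"na":[75,{"ai":81,"m":97,"mdi":65},[21,71,78],[3,68,72,66],{"h":10,"mm":69,"qv":34,"wn":21}],"r":[[4,25,54,32,73,3],{"gpk":89,"h":52,"jsc":21},73,[60,32,5]],"xyx":{"u":{"c":87,"d":9},"y":24,"yvg":{"cgi":36,"ibr":33,"m":78,"y":40}}}
After op 13 (add /na/3/0 40): {"ej":{"le":44,"x":[62,28],"xht":{"mn":9,"oid":53,"syu":83}},"na":[75,{"ai":81,"m":97,"mdi":65},[21,71,78],[40,3,68,72,66],{"h":10,"mm":69,"qv":34,"wn":21}],"r":[[4,25,54,32,73,3],{"gpk":89,"h":52,"jsc":21},73,[60,32,5]],"xyx":{"u":{"c":87,"d":9},"y":24,"yvg":{"cgi":36,"ibr":33,"m":78,"y":40}}}
After op 14 (remove /ej/le): {"ej":{"x":[62,28],"xht":{"mn":9,"oid":53,"syu":83}},"na":[75,{"ai":81,"m":97,"mdi":65},[21,71,78],[40,3,68,72,66],{"h":10,"mm":69,"qv":34,"wn":21}],"r":[[4,25,54,32,73,3],{"gpk":89,"h":52,"jsc":21},73,[60,32,5]],"xyx":{"u":{"c":87,"d":9},"y":24,"yvg":{"cgi":36,"ibr":33,"m":78,"y":40}}}
After op 15 (replace /xyx/yvg/y 18): {"ej":{"x":[62,28],"xht":{"mn":9,"oid":53,"syu":83}},"na":[75,{"ai":81,"m":97,"mdi":65},[21,71,78],[40,3,68,72,66],{"h":10,"mm":69,"qv":34,"wn":21}],"r":[[4,25,54,32,73,3],{"gpk":89,"h":52,"jsc":21},73,[60,32,5]],"xyx":{"u":{"c":87,"d":9},"y":24,"yvg":{"cgi":36,"ibr":33,"m":78,"y":18}}}
After op 16 (add /na/1/b 36): {"ej":{"x":[62,28],"xht":{"mn":9,"oid":53,"syu":83}},"na":[75,{"ai":81,"b":36,"m":97,"mdi":65},[21,71,78],[40,3,68,72,66],{"h":10,"mm":69,"qv":34,"wn":21}],"r":[[4,25,54,32,73,3],{"gpk":89,"h":52,"jsc":21},73,[60,32,5]],"xyx":{"u":{"c":87,"d":9},"y":24,"yvg":{"cgi":36,"ibr":33,"m":78,"y":18}}}

Answer: {"ej":{"x":[62,28],"xht":{"mn":9,"oid":53,"syu":83}},"na":[75,{"ai":81,"b":36,"m":97,"mdi":65},[21,71,78],[40,3,68,72,66],{"h":10,"mm":69,"qv":34,"wn":21}],"r":[[4,25,54,32,73,3],{"gpk":89,"h":52,"jsc":21},73,[60,32,5]],"xyx":{"u":{"c":87,"d":9},"y":24,"yvg":{"cgi":36,"ibr":33,"m":78,"y":18}}}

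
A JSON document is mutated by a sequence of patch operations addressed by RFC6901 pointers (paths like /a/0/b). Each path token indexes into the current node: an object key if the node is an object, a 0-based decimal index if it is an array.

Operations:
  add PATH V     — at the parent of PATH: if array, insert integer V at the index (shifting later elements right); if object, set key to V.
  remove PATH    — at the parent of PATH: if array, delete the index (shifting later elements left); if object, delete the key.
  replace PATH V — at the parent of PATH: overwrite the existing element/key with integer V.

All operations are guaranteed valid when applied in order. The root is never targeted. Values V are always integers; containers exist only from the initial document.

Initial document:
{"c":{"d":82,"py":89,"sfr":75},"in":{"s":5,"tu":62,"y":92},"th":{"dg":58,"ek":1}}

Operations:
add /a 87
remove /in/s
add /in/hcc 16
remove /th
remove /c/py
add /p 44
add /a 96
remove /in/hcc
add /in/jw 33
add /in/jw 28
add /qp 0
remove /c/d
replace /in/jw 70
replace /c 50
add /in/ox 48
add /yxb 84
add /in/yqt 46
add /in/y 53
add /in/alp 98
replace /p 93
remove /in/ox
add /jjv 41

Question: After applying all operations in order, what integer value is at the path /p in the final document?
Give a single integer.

After op 1 (add /a 87): {"a":87,"c":{"d":82,"py":89,"sfr":75},"in":{"s":5,"tu":62,"y":92},"th":{"dg":58,"ek":1}}
After op 2 (remove /in/s): {"a":87,"c":{"d":82,"py":89,"sfr":75},"in":{"tu":62,"y":92},"th":{"dg":58,"ek":1}}
After op 3 (add /in/hcc 16): {"a":87,"c":{"d":82,"py":89,"sfr":75},"in":{"hcc":16,"tu":62,"y":92},"th":{"dg":58,"ek":1}}
After op 4 (remove /th): {"a":87,"c":{"d":82,"py":89,"sfr":75},"in":{"hcc":16,"tu":62,"y":92}}
After op 5 (remove /c/py): {"a":87,"c":{"d":82,"sfr":75},"in":{"hcc":16,"tu":62,"y":92}}
After op 6 (add /p 44): {"a":87,"c":{"d":82,"sfr":75},"in":{"hcc":16,"tu":62,"y":92},"p":44}
After op 7 (add /a 96): {"a":96,"c":{"d":82,"sfr":75},"in":{"hcc":16,"tu":62,"y":92},"p":44}
After op 8 (remove /in/hcc): {"a":96,"c":{"d":82,"sfr":75},"in":{"tu":62,"y":92},"p":44}
After op 9 (add /in/jw 33): {"a":96,"c":{"d":82,"sfr":75},"in":{"jw":33,"tu":62,"y":92},"p":44}
After op 10 (add /in/jw 28): {"a":96,"c":{"d":82,"sfr":75},"in":{"jw":28,"tu":62,"y":92},"p":44}
After op 11 (add /qp 0): {"a":96,"c":{"d":82,"sfr":75},"in":{"jw":28,"tu":62,"y":92},"p":44,"qp":0}
After op 12 (remove /c/d): {"a":96,"c":{"sfr":75},"in":{"jw":28,"tu":62,"y":92},"p":44,"qp":0}
After op 13 (replace /in/jw 70): {"a":96,"c":{"sfr":75},"in":{"jw":70,"tu":62,"y":92},"p":44,"qp":0}
After op 14 (replace /c 50): {"a":96,"c":50,"in":{"jw":70,"tu":62,"y":92},"p":44,"qp":0}
After op 15 (add /in/ox 48): {"a":96,"c":50,"in":{"jw":70,"ox":48,"tu":62,"y":92},"p":44,"qp":0}
After op 16 (add /yxb 84): {"a":96,"c":50,"in":{"jw":70,"ox":48,"tu":62,"y":92},"p":44,"qp":0,"yxb":84}
After op 17 (add /in/yqt 46): {"a":96,"c":50,"in":{"jw":70,"ox":48,"tu":62,"y":92,"yqt":46},"p":44,"qp":0,"yxb":84}
After op 18 (add /in/y 53): {"a":96,"c":50,"in":{"jw":70,"ox":48,"tu":62,"y":53,"yqt":46},"p":44,"qp":0,"yxb":84}
After op 19 (add /in/alp 98): {"a":96,"c":50,"in":{"alp":98,"jw":70,"ox":48,"tu":62,"y":53,"yqt":46},"p":44,"qp":0,"yxb":84}
After op 20 (replace /p 93): {"a":96,"c":50,"in":{"alp":98,"jw":70,"ox":48,"tu":62,"y":53,"yqt":46},"p":93,"qp":0,"yxb":84}
After op 21 (remove /in/ox): {"a":96,"c":50,"in":{"alp":98,"jw":70,"tu":62,"y":53,"yqt":46},"p":93,"qp":0,"yxb":84}
After op 22 (add /jjv 41): {"a":96,"c":50,"in":{"alp":98,"jw":70,"tu":62,"y":53,"yqt":46},"jjv":41,"p":93,"qp":0,"yxb":84}
Value at /p: 93

Answer: 93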